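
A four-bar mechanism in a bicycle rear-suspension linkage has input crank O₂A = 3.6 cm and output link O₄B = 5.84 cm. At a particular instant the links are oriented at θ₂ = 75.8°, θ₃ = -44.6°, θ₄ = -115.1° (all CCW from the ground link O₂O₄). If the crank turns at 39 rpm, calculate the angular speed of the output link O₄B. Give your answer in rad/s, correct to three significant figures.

ω₂ = 4.084 rad/s (from 39 rpm).
Differentiating the loop-closure r₂e^{iθ₂}+r₃e^{iθ₃}=r₁+r₄e^{iθ₄} gives r₂ω₂e^{iθ₂}+r₃ω₃e^{iθ₃}=r₄ω₄e^{iθ₄}.
Eliminating the other unknown: ω₄ = r₂ω₂ sin(θ₂−θ₃) / [r₄ sin(θ₄−θ₃)].
Numerator sine = +0.86251; denominator sine = -0.94264.
Result = 0.036·4.084·(+0.86251) / (0.0584·(-0.94264)) = -2.3036 rad/s; magnitude 2.3036 rad/s.

2.30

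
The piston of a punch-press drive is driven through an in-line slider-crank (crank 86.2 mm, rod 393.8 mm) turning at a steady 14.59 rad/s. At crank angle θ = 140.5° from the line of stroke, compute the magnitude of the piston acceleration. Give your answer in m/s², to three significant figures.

13.3

ω = 14.59 rad/s
x(θ) = r cosθ + √(L² − r² sin²θ); with ω constant, a = ω²·d²x/dθ².
d²x/dθ² = −r cosθ − r²(cos2θ)/√u − r⁴ sin²2θ/(4u^{3/2}),  u = L² − r² sin²θ = 0.152072 m².
Substituting r = 0.0862 m, L = 0.3938 m, θ = 140.5°: d²x/dθ² = +0.062654 m.
a = ω²·d²x/dθ² = (14.59)²·(+0.062654) = +13.337 m/s²;  |a| = 13.337 m/s².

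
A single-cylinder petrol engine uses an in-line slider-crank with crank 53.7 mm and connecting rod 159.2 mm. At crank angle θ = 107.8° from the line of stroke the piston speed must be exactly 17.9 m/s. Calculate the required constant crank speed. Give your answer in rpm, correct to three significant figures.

3750

For an in-line slider-crank, |v_piston| = rω|sinθ|·[1 + r cosθ/√(L² − r² sin²θ)].
With r = 0.0537 m, L = 0.1592 m, θ = 107.8°: the bracketed kinematic factor |dx/dθ| = 0.045562 m.
ω = v/|dx/dθ| = 17.9/0.045562 = 392.87 rad/s.
N = 60ω/(2π) = 3751.6 rpm.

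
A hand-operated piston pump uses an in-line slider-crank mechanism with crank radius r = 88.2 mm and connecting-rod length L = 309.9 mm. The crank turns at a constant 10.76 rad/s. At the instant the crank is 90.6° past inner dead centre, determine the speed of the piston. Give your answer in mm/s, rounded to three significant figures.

ω = 10.76 rad/s
For an in-line slider-crank, x = r cosθ + √(L² − r² sin²θ), so v = −rω sinθ·[1 + r cosθ/√(L² − r² sin²θ)].
With r = 0.0882 m, L = 0.3099 m, θ = 90.6°: √(L² − r² sin²θ) = 0.29709 m.
v = −0.0882·10.76·0.99995·[1 + 0.0882·-0.01047/0.29709] = -0.94603 m/s.
|v| = 0.94603 m/s = 946.03 mm/s.

946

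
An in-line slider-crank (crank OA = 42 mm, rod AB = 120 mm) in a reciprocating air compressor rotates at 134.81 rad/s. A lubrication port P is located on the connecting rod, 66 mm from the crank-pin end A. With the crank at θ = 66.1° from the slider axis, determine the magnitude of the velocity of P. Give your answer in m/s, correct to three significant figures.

5.70

ω = 134.8 rad/s.  Crank-pin speed |V_A| = rω = 5.662 m/s, perpendicular to OA.
Rod angle: sinφ = −(r/L) sinθ ⇒ φ = -18.662°; ω_rod = −rω cosθ/√(L²−r²sin²θ) = -20.177 rad/s.
V_P = V_A + ω_rod × AP, with AP = 0.066 m along the rod.
Components: V_Px = −rω sinθ − a·ω_rod·sinφ = -5.6026 m/s;  V_Py = rω cosθ + a·ω_rod·cosφ = +1.0323 m/s.
|V_P| = √(V_Px² + V_Py²) = 5.6969 m/s.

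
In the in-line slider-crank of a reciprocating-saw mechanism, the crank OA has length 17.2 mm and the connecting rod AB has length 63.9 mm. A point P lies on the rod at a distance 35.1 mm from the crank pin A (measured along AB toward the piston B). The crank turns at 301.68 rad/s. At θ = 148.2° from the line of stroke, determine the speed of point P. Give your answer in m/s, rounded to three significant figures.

ω = 301.7 rad/s.  Crank-pin speed |V_A| = rω = 5.1889 m/s, perpendicular to OA.
Rod angle: sinφ = −(r/L) sinθ ⇒ φ = -8.154°; ω_rod = −rω cosθ/√(L²−r²sin²θ) = +69.719 rad/s.
V_P = V_A + ω_rod × AP, with AP = 0.0351 m along the rod.
Components: V_Px = −rω sinθ − a·ω_rod·sinφ = -2.3872 m/s;  V_Py = rω cosθ + a·ω_rod·cosφ = -1.9876 m/s.
|V_P| = √(V_Px² + V_Py²) = 3.1063 m/s.

3.11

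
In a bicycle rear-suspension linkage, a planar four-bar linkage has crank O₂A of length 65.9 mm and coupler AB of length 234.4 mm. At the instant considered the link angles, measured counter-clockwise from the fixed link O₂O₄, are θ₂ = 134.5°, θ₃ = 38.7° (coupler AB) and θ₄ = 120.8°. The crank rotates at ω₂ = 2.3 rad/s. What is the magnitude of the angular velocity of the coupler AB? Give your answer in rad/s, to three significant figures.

ω₂ = 2.3 rad/s
Differentiating the loop-closure r₂e^{iθ₂}+r₃e^{iθ₃}=r₁+r₄e^{iθ₄} gives r₂ω₂e^{iθ₂}+r₃ω₃e^{iθ₃}=r₄ω₄e^{iθ₄}.
Eliminating the other unknown: ω₃ = r₂ω₂ sin(θ₄−θ₂) / [r₃ sin(θ₃−θ₄)].
Numerator sine = -0.23684; denominator sine = -0.99051.
Result = 0.0659·2.3·(-0.23684) / (0.2344·(-0.99051)) = +0.15461 rad/s; magnitude 0.15461 rad/s.

0.155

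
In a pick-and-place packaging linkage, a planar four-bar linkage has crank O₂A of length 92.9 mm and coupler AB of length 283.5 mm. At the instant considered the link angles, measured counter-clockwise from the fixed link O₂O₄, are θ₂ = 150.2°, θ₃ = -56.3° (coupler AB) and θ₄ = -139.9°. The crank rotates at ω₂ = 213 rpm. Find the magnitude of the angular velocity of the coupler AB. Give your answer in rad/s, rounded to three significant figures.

ω₂ = 22.31 rad/s (from 213 rpm).
Differentiating the loop-closure r₂e^{iθ₂}+r₃e^{iθ₃}=r₁+r₄e^{iθ₄} gives r₂ω₂e^{iθ₂}+r₃ω₃e^{iθ₃}=r₄ω₄e^{iθ₄}.
Eliminating the other unknown: ω₃ = r₂ω₂ sin(θ₄−θ₂) / [r₃ sin(θ₃−θ₄)].
Numerator sine = +0.93909; denominator sine = +0.99377.
Result = 0.0929·22.31·(+0.93909) / (0.2835·(+0.99377)) = +6.9071 rad/s; magnitude 6.9071 rad/s.

6.91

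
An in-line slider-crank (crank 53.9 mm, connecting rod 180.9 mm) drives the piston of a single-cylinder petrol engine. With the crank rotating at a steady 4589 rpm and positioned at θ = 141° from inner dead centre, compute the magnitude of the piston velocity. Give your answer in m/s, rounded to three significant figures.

12.5

ω = 2π·4589/60 = 480.6 rad/s
For an in-line slider-crank, x = r cosθ + √(L² − r² sin²θ), so v = −rω sinθ·[1 + r cosθ/√(L² − r² sin²θ)].
With r = 0.0539 m, L = 0.1809 m, θ = 141°: √(L² − r² sin²θ) = 0.17769 m.
v = −0.0539·480.6·0.62932·[1 + 0.0539·-0.77715/0.17769] = -12.458 m/s.
|v| = 12.458 m/s.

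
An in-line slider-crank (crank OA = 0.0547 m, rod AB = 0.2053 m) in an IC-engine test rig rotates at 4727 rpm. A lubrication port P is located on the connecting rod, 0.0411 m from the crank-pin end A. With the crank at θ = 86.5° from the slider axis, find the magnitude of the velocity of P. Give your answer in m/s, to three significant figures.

27.2

ω = 495 rad/s.  Crank-pin speed |V_A| = rω = 27.077 m/s, perpendicular to OA.
Rod angle: sinφ = −(r/L) sinθ ⇒ φ = -15.423°; ω_rod = −rω cosθ/√(L²−r²sin²θ) = -8.3525 rad/s.
V_P = V_A + ω_rod × AP, with AP = 0.0411 m along the rod.
Components: V_Px = −rω sinθ − a·ω_rod·sinφ = -27.118 m/s;  V_Py = rω cosθ + a·ω_rod·cosφ = +1.3221 m/s.
|V_P| = √(V_Px² + V_Py²) = 27.15 m/s.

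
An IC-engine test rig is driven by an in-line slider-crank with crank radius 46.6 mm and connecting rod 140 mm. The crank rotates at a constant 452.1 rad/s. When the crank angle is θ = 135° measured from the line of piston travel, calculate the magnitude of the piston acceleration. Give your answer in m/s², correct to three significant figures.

ω = 452.1 rad/s
x(θ) = r cosθ + √(L² − r² sin²θ); with ω constant, a = ω²·d²x/dθ².
d²x/dθ² = −r cosθ − r²(cos2θ)/√u − r⁴ sin²2θ/(4u^{3/2}),  u = L² − r² sin²θ = 0.0185142 m².
Substituting r = 0.0466 m, L = 0.14 m, θ = 135°: d²x/dθ² = +0.032483 m.
a = ω²·d²x/dθ² = (452.1)²·(+0.032483) = +6639.4 m/s²;  |a| = 6639.4 m/s².

6640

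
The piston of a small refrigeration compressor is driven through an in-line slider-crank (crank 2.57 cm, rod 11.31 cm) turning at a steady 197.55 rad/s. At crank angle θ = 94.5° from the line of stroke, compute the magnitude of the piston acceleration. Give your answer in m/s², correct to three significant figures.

310

ω = 197.6 rad/s
x(θ) = r cosθ + √(L² − r² sin²θ); with ω constant, a = ω²·d²x/dθ².
d²x/dθ² = −r cosθ − r²(cos2θ)/√u − r⁴ sin²2θ/(4u^{3/2}),  u = L² − r² sin²θ = 0.0121352 m².
Substituting r = 0.0257 m, L = 0.1131 m, θ = 94.5°: d²x/dθ² = +0.0079363 m.
a = ω²·d²x/dθ² = (197.6)²·(+0.0079363) = +309.72 m/s²;  |a| = 309.72 m/s².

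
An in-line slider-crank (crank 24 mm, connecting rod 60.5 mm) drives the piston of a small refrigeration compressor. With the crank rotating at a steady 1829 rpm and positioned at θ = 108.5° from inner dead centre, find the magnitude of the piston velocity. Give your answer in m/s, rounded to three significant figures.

ω = 2π·1829/60 = 191.5 rad/s
For an in-line slider-crank, x = r cosθ + √(L² − r² sin²θ), so v = −rω sinθ·[1 + r cosθ/√(L² − r² sin²θ)].
With r = 0.024 m, L = 0.0605 m, θ = 108.5°: √(L² − r² sin²θ) = 0.056056 m.
v = −0.024·191.5·0.94832·[1 + 0.024·-0.31730/0.056056] = -3.767 m/s.
|v| = 3.767 m/s.

3.77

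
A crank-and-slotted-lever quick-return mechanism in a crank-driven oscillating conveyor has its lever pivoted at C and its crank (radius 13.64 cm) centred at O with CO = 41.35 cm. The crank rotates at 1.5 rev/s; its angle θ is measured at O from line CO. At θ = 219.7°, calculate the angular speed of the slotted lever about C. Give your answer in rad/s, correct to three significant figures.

2.27

ω = 9.425 rad/s (from 1.5 rev/s).
Crank pin A relative to C: A = (d + r cosθ, r sinθ); lever angle φ = atan2(r sinθ, d + r cosθ).
Differentiating tanφ: φ̇ = rω(d cosθ + r)/(d² + r² + 2dr cosθ).
d² + r² + 2dr cosθ = |CA|² = 0.102797 m²;  d cosθ + r = -0.18175 m.
|ω_lever| = |0.1364·9.425·-0.18175| / 0.102797 = 2.2729 rad/s.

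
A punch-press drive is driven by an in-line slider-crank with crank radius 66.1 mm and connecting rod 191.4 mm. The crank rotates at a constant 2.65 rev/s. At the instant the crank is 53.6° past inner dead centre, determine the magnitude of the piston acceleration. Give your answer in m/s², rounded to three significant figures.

ω = 2π·2.65 = 16.65 rad/s
x(θ) = r cosθ + √(L² − r² sin²θ); with ω constant, a = ω²·d²x/dθ².
d²x/dθ² = −r cosθ − r²(cos2θ)/√u − r⁴ sin²2θ/(4u^{3/2}),  u = L² − r² sin²θ = 0.0338033 m².
Substituting r = 0.0661 m, L = 0.1914 m, θ = 53.6°: d²x/dθ² = -0.032898 m.
a = ω²·d²x/dθ² = (16.65)²·(-0.032898) = -9.1207 m/s²;  |a| = 9.1207 m/s².

9.12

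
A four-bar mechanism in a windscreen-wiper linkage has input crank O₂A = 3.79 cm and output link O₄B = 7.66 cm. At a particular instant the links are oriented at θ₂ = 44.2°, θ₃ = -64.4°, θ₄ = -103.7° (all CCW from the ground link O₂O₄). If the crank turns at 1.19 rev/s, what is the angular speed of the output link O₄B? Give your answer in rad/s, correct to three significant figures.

ω₂ = 7.477 rad/s (from 1.19 rev/s).
Differentiating the loop-closure r₂e^{iθ₂}+r₃e^{iθ₃}=r₁+r₄e^{iθ₄} gives r₂ω₂e^{iθ₂}+r₃ω₃e^{iθ₃}=r₄ω₄e^{iθ₄}.
Eliminating the other unknown: ω₄ = r₂ω₂ sin(θ₂−θ₃) / [r₄ sin(θ₄−θ₃)].
Numerator sine = +0.94777; denominator sine = -0.63338.
Result = 0.0379·7.477·(+0.94777) / (0.0766·(-0.63338)) = -5.5357 rad/s; magnitude 5.5357 rad/s.

5.54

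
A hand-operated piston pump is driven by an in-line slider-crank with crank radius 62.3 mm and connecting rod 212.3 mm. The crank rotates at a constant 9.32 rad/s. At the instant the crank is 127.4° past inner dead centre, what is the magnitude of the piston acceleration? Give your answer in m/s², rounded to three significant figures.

3.68

ω = 9.32 rad/s
x(θ) = r cosθ + √(L² − r² sin²θ); with ω constant, a = ω²·d²x/dθ².
d²x/dθ² = −r cosθ − r²(cos2θ)/√u − r⁴ sin²2θ/(4u^{3/2}),  u = L² − r² sin²θ = 0.0426218 m².
Substituting r = 0.0623 m, L = 0.2123 m, θ = 127.4°: d²x/dθ² = +0.04237 m.
a = ω²·d²x/dθ² = (9.32)²·(+0.04237) = +3.6804 m/s²;  |a| = 3.6804 m/s².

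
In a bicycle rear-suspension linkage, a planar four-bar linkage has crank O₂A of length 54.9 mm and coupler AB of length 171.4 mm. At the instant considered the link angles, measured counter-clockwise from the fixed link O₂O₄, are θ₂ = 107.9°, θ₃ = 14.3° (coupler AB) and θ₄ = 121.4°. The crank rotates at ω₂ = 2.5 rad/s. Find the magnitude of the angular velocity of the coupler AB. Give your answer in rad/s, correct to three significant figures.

ω₂ = 2.5 rad/s
Differentiating the loop-closure r₂e^{iθ₂}+r₃e^{iθ₃}=r₁+r₄e^{iθ₄} gives r₂ω₂e^{iθ₂}+r₃ω₃e^{iθ₃}=r₄ω₄e^{iθ₄}.
Eliminating the other unknown: ω₃ = r₂ω₂ sin(θ₄−θ₂) / [r₃ sin(θ₃−θ₄)].
Numerator sine = +0.23345; denominator sine = -0.95579.
Result = 0.0549·2.5·(+0.23345) / (0.1714·(-0.95579)) = -0.19558 rad/s; magnitude 0.19558 rad/s.

0.196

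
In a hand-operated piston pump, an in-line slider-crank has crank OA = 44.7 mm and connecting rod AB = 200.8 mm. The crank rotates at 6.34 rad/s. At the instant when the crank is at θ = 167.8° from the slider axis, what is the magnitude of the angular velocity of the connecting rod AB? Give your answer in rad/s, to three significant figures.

1.38

ω = 6.34 rad/s
The rod makes angle φ with the slider axis where L sinφ = r sinθ; differentiating, L cosφ·φ̇ = r ω cosθ.
L cosφ = √(L² − r² sin²θ) = 0.20058 m.
|ω_rod| = r ω |cosθ| / √(L² − r² sin²θ) = 0.0447·6.34·0.97742/0.20058 = 1.381 rad/s.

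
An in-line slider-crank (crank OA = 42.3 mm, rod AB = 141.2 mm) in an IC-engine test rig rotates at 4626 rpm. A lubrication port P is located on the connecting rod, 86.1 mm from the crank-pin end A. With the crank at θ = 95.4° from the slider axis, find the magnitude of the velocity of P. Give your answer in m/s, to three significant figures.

20.0

ω = 484.4 rad/s.  Crank-pin speed |V_A| = rω = 20.492 m/s, perpendicular to OA.
Rod angle: sinφ = −(r/L) sinθ ⇒ φ = -17.352°; ω_rod = −rω cosθ/√(L²−r²sin²θ) = +14.309 rad/s.
V_P = V_A + ω_rod × AP, with AP = 0.0861 m along the rod.
Components: V_Px = −rω sinθ − a·ω_rod·sinφ = -20.033 m/s;  V_Py = rω cosθ + a·ω_rod·cosφ = -0.75252 m/s.
|V_P| = √(V_Px² + V_Py²) = 20.047 m/s.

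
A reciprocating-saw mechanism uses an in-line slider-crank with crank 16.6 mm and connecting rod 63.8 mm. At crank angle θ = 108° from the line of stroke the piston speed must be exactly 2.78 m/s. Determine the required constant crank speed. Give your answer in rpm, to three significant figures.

For an in-line slider-crank, |v_piston| = rω|sinθ|·[1 + r cosθ/√(L² − r² sin²θ)].
With r = 0.0166 m, L = 0.0638 m, θ = 108°: the bracketed kinematic factor |dx/dθ| = 0.014477 m.
ω = v/|dx/dθ| = 2.78/0.014477 = 192.02 rad/s.
N = 60ω/(2π) = 1833.7 rpm.

1830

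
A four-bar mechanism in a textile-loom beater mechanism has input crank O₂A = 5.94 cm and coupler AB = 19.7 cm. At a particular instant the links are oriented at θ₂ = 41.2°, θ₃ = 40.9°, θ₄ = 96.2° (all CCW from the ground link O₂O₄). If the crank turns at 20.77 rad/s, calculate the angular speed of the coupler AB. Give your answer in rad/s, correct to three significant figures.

ω₂ = 20.77 rad/s
Differentiating the loop-closure r₂e^{iθ₂}+r₃e^{iθ₃}=r₁+r₄e^{iθ₄} gives r₂ω₂e^{iθ₂}+r₃ω₃e^{iθ₃}=r₄ω₄e^{iθ₄}.
Eliminating the other unknown: ω₃ = r₂ω₂ sin(θ₄−θ₂) / [r₃ sin(θ₃−θ₄)].
Numerator sine = +0.81915; denominator sine = -0.82214.
Result = 0.0594·20.77·(+0.81915) / (0.197·(-0.82214)) = -6.2398 rad/s; magnitude 6.2398 rad/s.

6.24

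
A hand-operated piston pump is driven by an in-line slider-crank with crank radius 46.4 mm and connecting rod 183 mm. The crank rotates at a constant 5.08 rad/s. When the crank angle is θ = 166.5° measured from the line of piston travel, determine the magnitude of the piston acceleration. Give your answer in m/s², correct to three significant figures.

0.892

ω = 5.08 rad/s
x(θ) = r cosθ + √(L² − r² sin²θ); with ω constant, a = ω²·d²x/dθ².
d²x/dθ² = −r cosθ − r²(cos2θ)/√u − r⁴ sin²2θ/(4u^{3/2}),  u = L² − r² sin²θ = 0.0333717 m².
Substituting r = 0.0464 m, L = 0.183 m, θ = 166.5°: d²x/dθ² = +0.034578 m.
a = ω²·d²x/dθ² = (5.08)²·(+0.034578) = +0.89233 m/s²;  |a| = 0.89233 m/s².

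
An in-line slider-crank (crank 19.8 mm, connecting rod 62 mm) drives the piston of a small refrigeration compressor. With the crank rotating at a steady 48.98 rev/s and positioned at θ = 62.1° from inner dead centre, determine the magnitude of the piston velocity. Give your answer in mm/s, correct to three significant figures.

6220

ω = 2π·49 = 307.8 rad/s
For an in-line slider-crank, x = r cosθ + √(L² − r² sin²θ), so v = −rω sinθ·[1 + r cosθ/√(L² − r² sin²θ)].
With r = 0.0198 m, L = 0.062 m, θ = 62.1°: √(L² − r² sin²θ) = 0.059479 m.
v = −0.0198·307.8·0.88377·[1 + 0.0198·0.46793/0.059479] = -6.224 m/s.
|v| = 6.224 m/s = 6224 mm/s.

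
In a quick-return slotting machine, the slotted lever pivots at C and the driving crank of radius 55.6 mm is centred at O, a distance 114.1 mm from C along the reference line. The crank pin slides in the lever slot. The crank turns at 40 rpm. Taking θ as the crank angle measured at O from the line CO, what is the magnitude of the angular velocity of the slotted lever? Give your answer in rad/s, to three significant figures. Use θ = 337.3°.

1.35

ω = 4.189 rad/s (from 40 rpm).
Crank pin A relative to C: A = (d + r cosθ, r sinθ); lever angle φ = atan2(r sinθ, d + r cosθ).
Differentiating tanφ: φ̇ = rω(d cosθ + r)/(d² + r² + 2dr cosθ).
d² + r² + 2dr cosθ = |CA|² = 0.0278153 m²;  d cosθ + r = +0.16086 m.
|ω_lever| = |0.0556·4.189·+0.16086| / 0.0278153 = 1.3469 rad/s.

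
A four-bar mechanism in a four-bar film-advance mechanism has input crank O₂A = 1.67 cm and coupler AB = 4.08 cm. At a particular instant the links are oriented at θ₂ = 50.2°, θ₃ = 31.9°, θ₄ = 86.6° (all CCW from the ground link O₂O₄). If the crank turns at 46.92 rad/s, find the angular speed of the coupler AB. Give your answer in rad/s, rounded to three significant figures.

ω₂ = 46.92 rad/s
Differentiating the loop-closure r₂e^{iθ₂}+r₃e^{iθ₃}=r₁+r₄e^{iθ₄} gives r₂ω₂e^{iθ₂}+r₃ω₃e^{iθ₃}=r₄ω₄e^{iθ₄}.
Eliminating the other unknown: ω₃ = r₂ω₂ sin(θ₄−θ₂) / [r₃ sin(θ₃−θ₄)].
Numerator sine = +0.59342; denominator sine = -0.81614.
Result = 0.0167·46.92·(+0.59342) / (0.0408·(-0.81614)) = -13.964 rad/s; magnitude 13.964 rad/s.

14.0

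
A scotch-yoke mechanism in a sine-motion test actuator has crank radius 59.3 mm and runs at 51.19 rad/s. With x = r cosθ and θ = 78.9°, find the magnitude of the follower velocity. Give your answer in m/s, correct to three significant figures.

ω = 51.19 rad/s
x = r cosθ ⇒ ẋ = −rω sinθ.
|v| = rω|sinθ| = 0.0593·51.19·|sin 78.9°| = 2.9788 m/s.

2.98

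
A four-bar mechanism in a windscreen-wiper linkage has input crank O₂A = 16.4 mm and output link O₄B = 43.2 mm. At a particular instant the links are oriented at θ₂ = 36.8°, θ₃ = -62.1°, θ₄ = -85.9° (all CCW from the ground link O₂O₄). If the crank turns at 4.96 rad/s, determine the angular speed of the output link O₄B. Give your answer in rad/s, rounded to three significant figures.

4.61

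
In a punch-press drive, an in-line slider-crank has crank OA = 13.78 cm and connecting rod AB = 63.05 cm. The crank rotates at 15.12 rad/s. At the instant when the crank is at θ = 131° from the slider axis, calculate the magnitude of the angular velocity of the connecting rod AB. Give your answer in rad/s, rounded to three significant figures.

2.20

ω = 15.12 rad/s
The rod makes angle φ with the slider axis where L sinφ = r sinθ; differentiating, L cosφ·φ̇ = r ω cosθ.
L cosφ = √(L² − r² sin²θ) = 0.62186 m.
|ω_rod| = r ω |cosθ| / √(L² − r² sin²θ) = 0.1378·15.12·0.65606/0.62186 = 2.1981 rad/s.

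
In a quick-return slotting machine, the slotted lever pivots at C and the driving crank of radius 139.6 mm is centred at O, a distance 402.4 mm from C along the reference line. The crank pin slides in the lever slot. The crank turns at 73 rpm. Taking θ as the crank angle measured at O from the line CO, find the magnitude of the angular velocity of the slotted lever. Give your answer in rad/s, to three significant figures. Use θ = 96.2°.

ω = 7.645 rad/s (from 73 rpm).
Crank pin A relative to C: A = (d + r cosθ, r sinθ); lever angle φ = atan2(r sinθ, d + r cosθ).
Differentiating tanφ: φ̇ = rω(d cosθ + r)/(d² + r² + 2dr cosθ).
d² + r² + 2dr cosθ = |CA|² = 0.16928 m²;  d cosθ + r = +0.096141 m.
|ω_lever| = |0.1396·7.645·+0.096141| / 0.16928 = 0.60609 rad/s.

0.606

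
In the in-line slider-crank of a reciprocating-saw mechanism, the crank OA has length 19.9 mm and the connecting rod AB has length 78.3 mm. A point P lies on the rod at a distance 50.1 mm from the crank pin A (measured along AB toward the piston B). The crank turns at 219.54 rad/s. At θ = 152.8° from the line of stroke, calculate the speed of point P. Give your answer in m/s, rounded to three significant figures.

2.21

ω = 219.5 rad/s.  Crank-pin speed |V_A| = rω = 4.3688 m/s, perpendicular to OA.
Rod angle: sinφ = −(r/L) sinθ ⇒ φ = -6.671°; ω_rod = −rω cosθ/√(L²−r²sin²θ) = +49.964 rad/s.
V_P = V_A + ω_rod × AP, with AP = 0.0501 m along the rod.
Components: V_Px = −rω sinθ − a·ω_rod·sinφ = -1.7062 m/s;  V_Py = rω cosθ + a·ω_rod·cosφ = -1.3995 m/s.
|V_P| = √(V_Px² + V_Py²) = 2.2067 m/s.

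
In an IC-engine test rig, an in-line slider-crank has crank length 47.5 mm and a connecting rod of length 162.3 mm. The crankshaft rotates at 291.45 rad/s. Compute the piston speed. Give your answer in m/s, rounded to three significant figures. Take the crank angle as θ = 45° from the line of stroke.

ω = 291.4 rad/s
For an in-line slider-crank, x = r cosθ + √(L² − r² sin²θ), so v = −rω sinθ·[1 + r cosθ/√(L² − r² sin²θ)].
With r = 0.0475 m, L = 0.1623 m, θ = 45°: √(L² − r² sin²θ) = 0.15879 m.
v = −0.0475·291.4·0.70711·[1 + 0.0475·0.70711/0.15879] = -11.86 m/s.
|v| = 11.86 m/s.

11.9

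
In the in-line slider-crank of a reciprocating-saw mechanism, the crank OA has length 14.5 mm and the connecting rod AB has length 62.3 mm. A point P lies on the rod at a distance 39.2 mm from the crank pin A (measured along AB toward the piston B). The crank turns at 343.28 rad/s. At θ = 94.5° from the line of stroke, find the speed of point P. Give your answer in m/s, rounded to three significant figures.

4.91

ω = 343.3 rad/s.  Crank-pin speed |V_A| = rω = 4.9776 m/s, perpendicular to OA.
Rod angle: sinφ = −(r/L) sinθ ⇒ φ = -13.416°; ω_rod = −rω cosθ/√(L²−r²sin²θ) = +6.4445 rad/s.
V_P = V_A + ω_rod × AP, with AP = 0.0392 m along the rod.
Components: V_Px = −rω sinθ − a·ω_rod·sinφ = -4.9036 m/s;  V_Py = rω cosθ + a·ω_rod·cosφ = -0.14481 m/s.
|V_P| = √(V_Px² + V_Py²) = 4.9057 m/s.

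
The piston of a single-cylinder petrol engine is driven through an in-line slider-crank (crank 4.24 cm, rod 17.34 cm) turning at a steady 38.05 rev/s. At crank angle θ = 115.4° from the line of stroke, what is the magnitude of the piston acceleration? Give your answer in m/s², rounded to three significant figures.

ω = 2π·38 = 239.1 rad/s
x(θ) = r cosθ + √(L² − r² sin²θ); with ω constant, a = ω²·d²x/dθ².
d²x/dθ² = −r cosθ − r²(cos2θ)/√u − r⁴ sin²2θ/(4u^{3/2}),  u = L² − r² sin²θ = 0.0286006 m².
Substituting r = 0.0424 m, L = 0.1734 m, θ = 115.4°: d²x/dθ² = +0.024805 m.
a = ω²·d²x/dθ² = (239.1)²·(+0.024805) = +1417.8 m/s²;  |a| = 1417.8 m/s².

1420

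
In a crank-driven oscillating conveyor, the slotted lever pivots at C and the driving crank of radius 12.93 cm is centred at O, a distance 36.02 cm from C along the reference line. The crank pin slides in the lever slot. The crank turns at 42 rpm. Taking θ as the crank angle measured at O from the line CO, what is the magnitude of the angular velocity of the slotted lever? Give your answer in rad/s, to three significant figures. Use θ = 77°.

0.714

ω = 4.398 rad/s (from 42 rpm).
Crank pin A relative to C: A = (d + r cosθ, r sinθ); lever angle φ = atan2(r sinθ, d + r cosθ).
Differentiating tanφ: φ̇ = rω(d cosθ + r)/(d² + r² + 2dr cosθ).
d² + r² + 2dr cosθ = |CA|² = 0.167416 m²;  d cosθ + r = +0.21033 m.
|ω_lever| = |0.1293·4.398·+0.21033| / 0.167416 = 0.71445 rad/s.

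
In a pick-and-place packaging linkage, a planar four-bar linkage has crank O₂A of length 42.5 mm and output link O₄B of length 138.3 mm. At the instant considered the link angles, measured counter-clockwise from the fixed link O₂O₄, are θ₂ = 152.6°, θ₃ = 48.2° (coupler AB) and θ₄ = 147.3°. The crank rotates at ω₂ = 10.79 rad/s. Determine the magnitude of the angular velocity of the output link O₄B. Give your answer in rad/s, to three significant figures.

3.25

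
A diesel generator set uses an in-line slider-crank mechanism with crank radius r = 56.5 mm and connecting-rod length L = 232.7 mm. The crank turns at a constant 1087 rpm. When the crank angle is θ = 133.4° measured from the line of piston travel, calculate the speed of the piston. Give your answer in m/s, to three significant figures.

ω = 2π·1087/60 = 113.8 rad/s
For an in-line slider-crank, x = r cosθ + √(L² − r² sin²θ), so v = −rω sinθ·[1 + r cosθ/√(L² − r² sin²θ)].
With r = 0.0565 m, L = 0.2327 m, θ = 133.4°: √(L² − r² sin²θ) = 0.22905 m.
v = −0.0565·113.8·0.72657·[1 + 0.0565·-0.68709/0.22905] = -3.8809 m/s.
|v| = 3.8809 m/s.

3.88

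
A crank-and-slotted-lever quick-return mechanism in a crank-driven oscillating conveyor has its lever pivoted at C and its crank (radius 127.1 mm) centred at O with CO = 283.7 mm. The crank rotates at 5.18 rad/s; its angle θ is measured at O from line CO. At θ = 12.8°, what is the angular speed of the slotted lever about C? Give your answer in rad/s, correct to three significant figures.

1.59

ω = 5.18 rad/s
Crank pin A relative to C: A = (d + r cosθ, r sinθ); lever angle φ = atan2(r sinθ, d + r cosθ).
Differentiating tanφ: φ̇ = rω(d cosθ + r)/(d² + r² + 2dr cosθ).
d² + r² + 2dr cosθ = |CA|² = 0.166964 m²;  d cosθ + r = +0.40375 m.
|ω_lever| = |0.1271·5.18·+0.40375| / 0.166964 = 1.5921 rad/s.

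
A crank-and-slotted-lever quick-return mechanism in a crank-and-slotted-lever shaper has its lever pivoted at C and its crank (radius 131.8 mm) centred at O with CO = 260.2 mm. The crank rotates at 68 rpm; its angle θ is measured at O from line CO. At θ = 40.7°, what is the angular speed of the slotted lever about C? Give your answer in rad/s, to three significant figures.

2.25

ω = 7.121 rad/s (from 68 rpm).
Crank pin A relative to C: A = (d + r cosθ, r sinθ); lever angle φ = atan2(r sinθ, d + r cosθ).
Differentiating tanφ: φ̇ = rω(d cosθ + r)/(d² + r² + 2dr cosθ).
d² + r² + 2dr cosθ = |CA|² = 0.137075 m²;  d cosθ + r = +0.32907 m.
|ω_lever| = |0.1318·7.121·+0.32907| / 0.137075 = 2.2531 rad/s.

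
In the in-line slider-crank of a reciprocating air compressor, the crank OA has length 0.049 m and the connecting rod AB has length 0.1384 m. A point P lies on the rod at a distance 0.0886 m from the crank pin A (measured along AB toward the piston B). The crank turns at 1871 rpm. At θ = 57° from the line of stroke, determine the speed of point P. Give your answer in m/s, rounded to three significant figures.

ω = 195.9 rad/s.  Crank-pin speed |V_A| = rω = 9.6006 m/s, perpendicular to OA.
Rod angle: sinφ = −(r/L) sinθ ⇒ φ = -17.273°; ω_rod = −rω cosθ/√(L²−r²sin²θ) = -39.565 rad/s.
V_P = V_A + ω_rod × AP, with AP = 0.0886 m along the rod.
Components: V_Px = −rω sinθ − a·ω_rod·sinφ = -9.0926 m/s;  V_Py = rω cosθ + a·ω_rod·cosφ = +1.8815 m/s.
|V_P| = √(V_Px² + V_Py²) = 9.2852 m/s.

9.29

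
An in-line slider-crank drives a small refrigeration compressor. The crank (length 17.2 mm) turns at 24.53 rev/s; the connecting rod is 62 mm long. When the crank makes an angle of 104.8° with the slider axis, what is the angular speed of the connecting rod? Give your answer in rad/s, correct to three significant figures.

ω = 154.1 rad/s (converted from 24.53 rev/s).
The rod makes angle φ with the slider axis where L sinφ = r sinθ; differentiating, L cosφ·φ̇ = r ω cosθ.
L cosφ = √(L² − r² sin²θ) = 0.059728 m.
|ω_rod| = r ω |cosθ| / √(L² − r² sin²θ) = 0.0172·154.1·0.25545/0.059728 = 11.338 rad/s.

11.3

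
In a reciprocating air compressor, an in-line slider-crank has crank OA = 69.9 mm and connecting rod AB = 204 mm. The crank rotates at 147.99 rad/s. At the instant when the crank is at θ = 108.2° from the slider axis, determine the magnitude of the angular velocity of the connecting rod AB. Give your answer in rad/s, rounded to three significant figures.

ω = 148 rad/s
The rod makes angle φ with the slider axis where L sinφ = r sinθ; differentiating, L cosφ·φ̇ = r ω cosθ.
L cosφ = √(L² − r² sin²θ) = 0.19289 m.
|ω_rod| = r ω |cosθ| / √(L² − r² sin²θ) = 0.0699·148·0.31233/0.19289 = 16.75 rad/s.

16.8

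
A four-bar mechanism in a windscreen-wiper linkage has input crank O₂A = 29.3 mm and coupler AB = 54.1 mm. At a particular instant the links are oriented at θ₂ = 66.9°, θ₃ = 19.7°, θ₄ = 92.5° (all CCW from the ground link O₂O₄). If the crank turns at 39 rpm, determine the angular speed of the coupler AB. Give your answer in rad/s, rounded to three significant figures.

1.00

ω₂ = 4.084 rad/s (from 39 rpm).
Differentiating the loop-closure r₂e^{iθ₂}+r₃e^{iθ₃}=r₁+r₄e^{iθ₄} gives r₂ω₂e^{iθ₂}+r₃ω₃e^{iθ₃}=r₄ω₄e^{iθ₄}.
Eliminating the other unknown: ω₃ = r₂ω₂ sin(θ₄−θ₂) / [r₃ sin(θ₃−θ₄)].
Numerator sine = +0.43209; denominator sine = -0.95528.
Result = 0.0293·4.084·(+0.43209) / (0.0541·(-0.95528)) = -1.0005 rad/s; magnitude 1.0005 rad/s.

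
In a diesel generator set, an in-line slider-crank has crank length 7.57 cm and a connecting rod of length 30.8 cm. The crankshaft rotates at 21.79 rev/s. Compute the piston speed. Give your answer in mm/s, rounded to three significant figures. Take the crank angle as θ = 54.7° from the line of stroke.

9680

ω = 2π·21.8 = 136.9 rad/s
For an in-line slider-crank, x = r cosθ + √(L² − r² sin²θ), so v = −rω sinθ·[1 + r cosθ/√(L² − r² sin²θ)].
With r = 0.0757 m, L = 0.308 m, θ = 54.7°: √(L² − r² sin²θ) = 0.30174 m.
v = −0.0757·136.9·0.81614·[1 + 0.0757·0.57786/0.30174] = -9.6848 m/s.
|v| = 9.6848 m/s = 9684.8 mm/s.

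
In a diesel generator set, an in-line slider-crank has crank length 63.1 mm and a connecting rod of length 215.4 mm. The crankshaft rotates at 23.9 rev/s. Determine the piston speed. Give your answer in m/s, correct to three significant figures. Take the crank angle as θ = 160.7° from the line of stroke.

2.26

ω = 2π·23.9 = 150.2 rad/s
For an in-line slider-crank, x = r cosθ + √(L² − r² sin²θ), so v = −rω sinθ·[1 + r cosθ/√(L² − r² sin²θ)].
With r = 0.0631 m, L = 0.2154 m, θ = 160.7°: √(L² − r² sin²θ) = 0.21439 m.
v = −0.0631·150.2·0.33051·[1 + 0.0631·-0.94380/0.21439] = -2.2619 m/s.
|v| = 2.2619 m/s.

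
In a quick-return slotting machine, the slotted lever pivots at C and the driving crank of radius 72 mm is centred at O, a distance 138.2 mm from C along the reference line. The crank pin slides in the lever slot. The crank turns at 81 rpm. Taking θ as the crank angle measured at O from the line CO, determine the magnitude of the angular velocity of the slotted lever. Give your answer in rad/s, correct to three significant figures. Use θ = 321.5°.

2.76

ω = 8.482 rad/s (from 81 rpm).
Crank pin A relative to C: A = (d + r cosθ, r sinθ); lever angle φ = atan2(r sinθ, d + r cosθ).
Differentiating tanφ: φ̇ = rω(d cosθ + r)/(d² + r² + 2dr cosθ).
d² + r² + 2dr cosθ = |CA|² = 0.0398578 m²;  d cosθ + r = +0.18016 m.
|ω_lever| = |0.072·8.482·+0.18016| / 0.0398578 = 2.7605 rad/s.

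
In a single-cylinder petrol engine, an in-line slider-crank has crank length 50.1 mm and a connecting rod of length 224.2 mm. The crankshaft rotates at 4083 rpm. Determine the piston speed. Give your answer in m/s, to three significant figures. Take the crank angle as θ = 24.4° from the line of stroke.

10.7

ω = 2π·4083/60 = 427.6 rad/s
For an in-line slider-crank, x = r cosθ + √(L² − r² sin²θ), so v = −rω sinθ·[1 + r cosθ/√(L² − r² sin²θ)].
With r = 0.0501 m, L = 0.2242 m, θ = 24.4°: √(L² − r² sin²θ) = 0.22324 m.
v = −0.0501·427.6·0.41310·[1 + 0.0501·0.91068/0.22324] = -10.658 m/s.
|v| = 10.658 m/s.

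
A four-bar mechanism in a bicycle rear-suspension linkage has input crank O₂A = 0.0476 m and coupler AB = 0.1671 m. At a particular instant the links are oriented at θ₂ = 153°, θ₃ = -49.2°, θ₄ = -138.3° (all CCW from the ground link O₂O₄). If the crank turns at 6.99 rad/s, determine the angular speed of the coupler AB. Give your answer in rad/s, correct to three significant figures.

1.86

ω₂ = 6.99 rad/s
Differentiating the loop-closure r₂e^{iθ₂}+r₃e^{iθ₃}=r₁+r₄e^{iθ₄} gives r₂ω₂e^{iθ₂}+r₃ω₃e^{iθ₃}=r₄ω₄e^{iθ₄}.
Eliminating the other unknown: ω₃ = r₂ω₂ sin(θ₄−θ₂) / [r₃ sin(θ₃−θ₄)].
Numerator sine = +0.93169; denominator sine = +0.99988.
Result = 0.0476·6.99·(+0.93169) / (0.1671·(+0.99988)) = +1.8554 rad/s; magnitude 1.8554 rad/s.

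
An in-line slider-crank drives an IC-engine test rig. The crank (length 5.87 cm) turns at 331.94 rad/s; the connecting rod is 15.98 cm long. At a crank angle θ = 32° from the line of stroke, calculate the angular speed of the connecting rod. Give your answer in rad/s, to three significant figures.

105

ω = 331.9 rad/s
The rod makes angle φ with the slider axis where L sinφ = r sinθ; differentiating, L cosφ·φ̇ = r ω cosθ.
L cosφ = √(L² − r² sin²θ) = 0.15674 m.
|ω_rod| = r ω |cosθ| / √(L² − r² sin²θ) = 0.0587·331.9·0.84805/0.15674 = 105.42 rad/s.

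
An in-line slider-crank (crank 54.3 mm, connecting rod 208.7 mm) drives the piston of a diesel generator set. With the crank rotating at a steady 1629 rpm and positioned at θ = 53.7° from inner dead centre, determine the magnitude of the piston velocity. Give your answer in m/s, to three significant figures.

8.64

ω = 2π·1629/60 = 170.6 rad/s
For an in-line slider-crank, x = r cosθ + √(L² − r² sin²θ), so v = −rω sinθ·[1 + r cosθ/√(L² − r² sin²θ)].
With r = 0.0543 m, L = 0.2087 m, θ = 53.7°: √(L² − r² sin²θ) = 0.20406 m.
v = −0.0543·170.6·0.80593·[1 + 0.0543·0.59201/0.20406] = -8.6413 m/s.
|v| = 8.6413 m/s.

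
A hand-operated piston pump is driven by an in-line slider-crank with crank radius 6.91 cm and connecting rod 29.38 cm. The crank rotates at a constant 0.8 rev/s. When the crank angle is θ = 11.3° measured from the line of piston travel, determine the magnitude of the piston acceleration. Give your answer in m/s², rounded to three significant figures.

2.09

ω = 2π·0.8 = 5.027 rad/s
x(θ) = r cosθ + √(L² − r² sin²θ); with ω constant, a = ω²·d²x/dθ².
d²x/dθ² = −r cosθ − r²(cos2θ)/√u − r⁴ sin²2θ/(4u^{3/2}),  u = L² − r² sin²θ = 0.0861351 m².
Substituting r = 0.0691 m, L = 0.2938 m, θ = 11.3°: d²x/dθ² = -0.082814 m.
a = ω²·d²x/dθ² = (5.027)²·(-0.082814) = -2.0924 m/s²;  |a| = 2.0924 m/s².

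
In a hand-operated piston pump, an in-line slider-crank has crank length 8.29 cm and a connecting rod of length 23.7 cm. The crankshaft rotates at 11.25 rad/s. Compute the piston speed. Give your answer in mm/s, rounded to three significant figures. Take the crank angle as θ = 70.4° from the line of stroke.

988

ω = 11.25 rad/s
For an in-line slider-crank, x = r cosθ + √(L² − r² sin²θ), so v = −rω sinθ·[1 + r cosθ/√(L² − r² sin²θ)].
With r = 0.0829 m, L = 0.237 m, θ = 70.4°: √(L² − r² sin²θ) = 0.22376 m.
v = −0.0829·11.25·0.94206·[1 + 0.0829·0.33545/0.22376] = -0.98778 m/s.
|v| = 0.98778 m/s = 987.78 mm/s.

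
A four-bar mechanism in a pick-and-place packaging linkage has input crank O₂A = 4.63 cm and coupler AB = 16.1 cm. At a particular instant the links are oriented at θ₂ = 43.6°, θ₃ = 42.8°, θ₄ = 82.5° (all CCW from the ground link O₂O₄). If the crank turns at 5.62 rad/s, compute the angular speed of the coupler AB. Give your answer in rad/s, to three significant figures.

1.59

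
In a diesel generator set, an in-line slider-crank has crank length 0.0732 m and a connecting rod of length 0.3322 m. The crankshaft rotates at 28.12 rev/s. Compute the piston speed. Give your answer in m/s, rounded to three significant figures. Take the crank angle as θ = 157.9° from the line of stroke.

ω = 2π·28.1 = 176.7 rad/s
For an in-line slider-crank, x = r cosθ + √(L² − r² sin²θ), so v = −rω sinθ·[1 + r cosθ/√(L² − r² sin²θ)].
With r = 0.0732 m, L = 0.3322 m, θ = 157.9°: √(L² − r² sin²θ) = 0.33106 m.
v = −0.0732·176.7·0.37622·[1 + 0.0732·-0.92653/0.33106] = -3.869 m/s.
|v| = 3.869 m/s.

3.87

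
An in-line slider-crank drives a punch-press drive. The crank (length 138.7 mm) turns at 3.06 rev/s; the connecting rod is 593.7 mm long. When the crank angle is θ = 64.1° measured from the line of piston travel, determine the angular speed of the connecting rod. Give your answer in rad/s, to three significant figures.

2.01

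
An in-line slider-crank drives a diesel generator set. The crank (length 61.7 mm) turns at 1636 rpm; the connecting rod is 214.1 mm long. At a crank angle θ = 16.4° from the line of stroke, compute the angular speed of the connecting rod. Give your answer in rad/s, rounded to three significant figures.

ω = 171.3 rad/s (converted from 1636 rpm).
The rod makes angle φ with the slider axis where L sinφ = r sinθ; differentiating, L cosφ·φ̇ = r ω cosθ.
L cosφ = √(L² − r² sin²θ) = 0.21339 m.
|ω_rod| = r ω |cosθ| / √(L² − r² sin²θ) = 0.0617·171.3·0.95931/0.21339 = 47.521 rad/s.

47.5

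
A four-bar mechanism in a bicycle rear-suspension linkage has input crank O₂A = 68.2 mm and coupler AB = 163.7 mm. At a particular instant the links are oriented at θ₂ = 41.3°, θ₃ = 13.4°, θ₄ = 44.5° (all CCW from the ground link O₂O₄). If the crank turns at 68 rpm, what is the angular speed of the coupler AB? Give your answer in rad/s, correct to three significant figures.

ω₂ = 7.121 rad/s (from 68 rpm).
Differentiating the loop-closure r₂e^{iθ₂}+r₃e^{iθ₃}=r₁+r₄e^{iθ₄} gives r₂ω₂e^{iθ₂}+r₃ω₃e^{iθ₃}=r₄ω₄e^{iθ₄}.
Eliminating the other unknown: ω₃ = r₂ω₂ sin(θ₄−θ₂) / [r₃ sin(θ₃−θ₄)].
Numerator sine = +0.05582; denominator sine = -0.51653.
Result = 0.0682·7.121·(+0.05582) / (0.1637·(-0.51653)) = -0.32061 rad/s; magnitude 0.32061 rad/s.

0.321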